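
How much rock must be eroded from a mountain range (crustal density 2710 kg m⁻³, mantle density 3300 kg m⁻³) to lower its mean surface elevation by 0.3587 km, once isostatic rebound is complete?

2.01 km

Net drop Δ = e − u = e − e ρ_c/ρ_m = e (ρ_m − ρ_c)/ρ_m.
e = Δ ρ_m/(ρ_m − ρ_c) = 0.3587 km × 3300/590 = 2.01 km.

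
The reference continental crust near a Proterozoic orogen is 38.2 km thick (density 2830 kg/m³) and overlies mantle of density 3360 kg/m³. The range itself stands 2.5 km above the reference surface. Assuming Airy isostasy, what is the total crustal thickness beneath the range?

Root depth r = h ρ_c / (ρ_m − ρ_c) = 2.5 km × 2830 / 530 = 13.35 km.
Total thickness = T + h + r = 38.2 km + 2.5 km + 13.35 km = 54 km.

54 km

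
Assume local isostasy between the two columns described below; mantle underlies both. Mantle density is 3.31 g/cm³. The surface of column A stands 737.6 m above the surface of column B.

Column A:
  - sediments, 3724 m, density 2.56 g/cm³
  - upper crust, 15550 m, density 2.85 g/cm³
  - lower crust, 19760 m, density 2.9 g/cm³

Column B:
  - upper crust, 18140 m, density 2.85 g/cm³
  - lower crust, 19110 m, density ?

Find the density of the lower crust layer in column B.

Take the compensation level at the base of the deeper column (depth z_c below the surface of column A) and equate Σ ρ_i t_i down to z_c; mantle fills any gap and the z_c terms cancel.
Column A: 3724×2.56 + 15550×2.85 + 19760×2.9 + (z_c − 39034)×3.31
Column B: 737.6×0 + 18140×2.85 + 19110×ρ + (z_c − 737.6 − 37250)×3.31
The z_c×3.31 term appears on both sides and cancels. Collect the known terms of each column as K = Σ(ρt)_known − 3.31 × (depth of known layers): K_A = 111154.94 − 3.31×39034 = −18047.6; K_B = 51699 − 3.31×(737.6 + 37250) = −74039.956.
Balance: K_A = K_B + 19110×ρ, so ρ = (K_A − K_B)/19110 = 55992.4/19110 = 2.93 g/cm³.

2.93 g/cm³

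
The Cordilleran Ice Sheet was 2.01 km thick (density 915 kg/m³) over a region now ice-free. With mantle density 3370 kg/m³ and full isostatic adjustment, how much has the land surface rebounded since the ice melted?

Removing the load lets mantle flow back in; uplift u satisfies ρ_ice t = ρ_m u.
u = t ρ_ice/ρ_m = 2.01 km × 915/3370 = 0.546 km.

0.546 km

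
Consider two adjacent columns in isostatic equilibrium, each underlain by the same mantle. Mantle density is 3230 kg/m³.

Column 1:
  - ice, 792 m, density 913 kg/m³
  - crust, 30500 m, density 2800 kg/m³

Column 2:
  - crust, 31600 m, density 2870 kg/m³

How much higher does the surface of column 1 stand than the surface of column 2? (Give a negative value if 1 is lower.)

For any compensation level in the mantle, the mantle terms cancel and isostasy reduces to e = (Σt_1 − Σt_2) − (Σ(ρt)_1 − Σ(ρt)_2) / ρ_m.
Σt_1 = 31292 m; Σt_2 = 31600 m; Σ(ρt)_1 = 86123096; Σ(ρt)_2 = 90692000 (in m·kg/m³).
e = (31292 − 31600) − (86123096 − 90692000) / 3230 = 1110 m.

1110 m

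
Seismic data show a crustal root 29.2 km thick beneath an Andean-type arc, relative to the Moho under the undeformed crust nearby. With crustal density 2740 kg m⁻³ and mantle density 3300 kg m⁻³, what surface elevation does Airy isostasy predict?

5.97 km

Isostatic balance requires: ρ_c h = (ρ_m − ρ_c) r.
h = r (ρ_m − ρ_c) / ρ_c = 29.2 km × (3300 − 2740) / 2740 = 5.97 km.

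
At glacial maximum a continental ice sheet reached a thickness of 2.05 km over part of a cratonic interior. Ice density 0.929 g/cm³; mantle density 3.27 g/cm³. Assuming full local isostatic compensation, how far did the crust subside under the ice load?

For local isostatic compensation: the ice load ρ_ice t is balanced by mantle displaced below, ρ_m s.
s = t ρ_ice / ρ_m = 2.05 km × 0.929/3.27 = 0.582 km.

0.582 km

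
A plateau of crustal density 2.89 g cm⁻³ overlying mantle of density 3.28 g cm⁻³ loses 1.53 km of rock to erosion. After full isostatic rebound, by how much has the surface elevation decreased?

0.182 km

Rebound u = e ρ_c/ρ_m = 1.53 km × 2.89/3.28 = 1.348 km.
Net surface drop = e − u = 1.53 km − 1.348 km = e (ρ_m − ρ_c)/ρ_m = 0.182 km.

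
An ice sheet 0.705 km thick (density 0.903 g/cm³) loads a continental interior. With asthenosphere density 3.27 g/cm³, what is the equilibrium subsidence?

In Airy isostatic equilibrium: the ice load ρ_ice t is balanced by mantle displaced below, ρ_m s.
s = t ρ_ice / ρ_m = 0.705 km × 0.903/3.27 = 0.195 km.

0.195 km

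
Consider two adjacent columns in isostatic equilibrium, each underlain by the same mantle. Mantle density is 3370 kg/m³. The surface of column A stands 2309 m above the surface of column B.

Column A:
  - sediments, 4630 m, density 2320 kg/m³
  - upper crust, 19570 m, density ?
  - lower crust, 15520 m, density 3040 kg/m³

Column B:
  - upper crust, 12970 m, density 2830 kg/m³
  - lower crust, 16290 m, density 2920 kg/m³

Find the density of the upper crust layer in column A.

Take the compensation level at the base of the deeper column (depth z_c below the surface of column A) and equate Σ ρ_i t_i down to z_c; mantle fills any gap and the z_c terms cancel.
Column A: 4630×2320 + 19570×ρ + 15520×3040 + (z_c − 39720)×3370
Column B: 2309×0 + 12970×2830 + 16290×2920 + (z_c − 2309 − 29260)×3370
The z_c×3370 term appears on both sides and cancels. Collect the known terms of each column as K = Σ(ρt)_known − 3370 × (depth of known layers): K_A = 57922400 − 3370×39720 = −75934000; K_B = 84271900 − 3370×(2309 + 29260) = −22115630.
Balance: K_A + 19570×ρ = K_B, so ρ = (K_B − K_A)/19570 = 53818400/19570 = 2750 kg/m³.

2750 kg/m³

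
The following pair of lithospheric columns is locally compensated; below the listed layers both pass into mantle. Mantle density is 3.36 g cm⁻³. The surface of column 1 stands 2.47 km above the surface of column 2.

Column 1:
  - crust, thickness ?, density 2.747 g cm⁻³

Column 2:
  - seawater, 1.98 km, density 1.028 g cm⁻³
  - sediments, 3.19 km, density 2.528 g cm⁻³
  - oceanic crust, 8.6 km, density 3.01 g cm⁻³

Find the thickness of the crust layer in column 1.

Take the compensation level at the base of the deeper column (depth z_c below the surface of column 1) and equate Σ ρ_i t_i down to z_c; mantle fills any gap and the z_c terms cancel.
Column 1: x×2.747 + (z_c − 0 − x)×3.36
Column 2: 2.47×0 + 1.98×1.028 + 3.19×2.528 + 8.6×3.01 + (z_c − 2.47 − 13.77)×3.36
The z_c×3.36 term appears on both sides and cancels. Collect the known terms of each column as K = Σ(ρt)_known − 3.36 × (depth of known layers): K_1 = 0 − 3.36×0 = 0; K_2 = 35.98576 − 3.36×(2.47 + 13.77) = −18.58064.
Balance: K_1 − x×(3.36 − 2.747) = K_2, so x = (K_1 − K_2)/(3.36 − 2.747) = 18.5806/0.613 = 30.3 km.

30.3 km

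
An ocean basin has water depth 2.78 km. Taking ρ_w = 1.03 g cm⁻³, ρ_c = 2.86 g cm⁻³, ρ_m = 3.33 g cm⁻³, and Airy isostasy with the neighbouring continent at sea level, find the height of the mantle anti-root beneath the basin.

10.8 km

By Archimedes' principle applied to the lithosphere: replacing crust with seawater at the top is compensated by replacing crust with mantle at the base: d (ρ_c − ρ_w) = a (ρ_m − ρ_c).
a = d (ρ_c − ρ_w)/(ρ_m − ρ_c) = 2.78 km × 1.83/0.47 = 10.8 km.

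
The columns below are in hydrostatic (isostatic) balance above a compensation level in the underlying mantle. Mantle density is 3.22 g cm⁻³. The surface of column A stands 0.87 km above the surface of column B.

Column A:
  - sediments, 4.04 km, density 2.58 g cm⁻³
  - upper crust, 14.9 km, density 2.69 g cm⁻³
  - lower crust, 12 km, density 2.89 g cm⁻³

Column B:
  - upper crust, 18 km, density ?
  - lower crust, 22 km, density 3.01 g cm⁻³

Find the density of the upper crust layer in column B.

Take the compensation level at the base of the deeper column (depth z_c below the surface of column A) and equate Σ ρ_i t_i down to z_c; mantle fills any gap and the z_c terms cancel.
Column A: 4.04×2.58 + 14.9×2.69 + 12×2.89 + (z_c − 30.94)×3.22
Column B: 0.87×0 + 18×ρ + 22×3.01 + (z_c − 0.87 − 40)×3.22
The z_c×3.22 term appears on both sides and cancels. Collect the known terms of each column as K = Σ(ρt)_known − 3.22 × (depth of known layers): K_A = 85.1842 − 3.22×30.94 = −14.4426; K_B = 66.22 − 3.22×(0.87 + 40) = −65.3814.
Balance: K_A = K_B + 18×ρ, so ρ = (K_A − K_B)/18 = 50.9388/18 = 2.83 g cm⁻³.

2.83 g cm⁻³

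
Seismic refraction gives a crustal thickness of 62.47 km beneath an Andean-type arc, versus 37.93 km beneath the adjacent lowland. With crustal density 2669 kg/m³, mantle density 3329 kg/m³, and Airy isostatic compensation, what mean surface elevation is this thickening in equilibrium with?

Excess crust Δ = 62.47 km − 37.93 km = 24.54 km, split between elevation h and root r with h + r = Δ.
Airy balance ρ_c h = (ρ_m − ρ_c) r gives r = h ρ_c/(ρ_m − ρ_c), so h (1 + ρ_c/(ρ_m − ρ_c)) = Δ, i.e. h = Δ (ρ_m − ρ_c)/ρ_m.
h = 24.54 km × 660/3329 = 4.87 km.

4.87 km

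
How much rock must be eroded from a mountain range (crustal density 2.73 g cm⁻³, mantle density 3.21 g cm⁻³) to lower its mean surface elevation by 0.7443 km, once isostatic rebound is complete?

4.98 km

Net drop Δ = e − u = e − e ρ_c/ρ_m = e (ρ_m − ρ_c)/ρ_m.
e = Δ ρ_m/(ρ_m − ρ_c) = 0.7443 km × 3.21/0.48 = 4.98 km.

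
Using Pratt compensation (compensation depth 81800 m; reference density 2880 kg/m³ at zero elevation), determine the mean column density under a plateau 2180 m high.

Pratt balance: ρ_ref D = ρ (D + h).
ρ = ρ_ref D/(D + h) = 2880 × 81800 m/(81800 m + 2180 m) = 2810 kg/m³.

2810 kg/m³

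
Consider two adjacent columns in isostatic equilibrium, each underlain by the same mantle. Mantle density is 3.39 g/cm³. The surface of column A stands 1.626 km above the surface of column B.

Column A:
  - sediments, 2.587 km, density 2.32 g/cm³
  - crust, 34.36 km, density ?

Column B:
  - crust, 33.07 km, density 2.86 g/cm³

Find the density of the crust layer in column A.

Take the compensation level at the base of the deeper column (depth z_c below the surface of column A) and equate Σ ρ_i t_i down to z_c; mantle fills any gap and the z_c terms cancel.
Column A: 2.587×2.32 + 34.36×ρ + (z_c − 36.947)×3.39
Column B: 1.626×0 + 33.07×2.86 + (z_c − 1.626 − 33.07)×3.39
The z_c×3.39 term appears on both sides and cancels. Collect the known terms of each column as K = Σ(ρt)_known − 3.39 × (depth of known layers): K_A = 6.00184 − 3.39×36.947 = −119.24849; K_B = 94.5802 − 3.39×(1.626 + 33.07) = −23.03924.
Balance: K_A + 34.36×ρ = K_B, so ρ = (K_B − K_A)/34.36 = 96.2092/34.36 = 2.8 g/cm³.

2.8 g/cm³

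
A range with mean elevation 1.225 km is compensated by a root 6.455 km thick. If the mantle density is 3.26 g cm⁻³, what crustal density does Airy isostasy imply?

2.74 g cm⁻³

ρ_c h = (ρ_m − ρ_c) r → ρ_c (h + r) = ρ_m r → ρ_c = ρ_m r / (h + r).
ρ_c = 3.26 × 6.455 km / (1.225 km + 6.455 km) = 2.74 g cm⁻³.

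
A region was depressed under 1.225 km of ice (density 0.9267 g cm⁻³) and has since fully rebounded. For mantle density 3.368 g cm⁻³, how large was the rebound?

Removing the load lets mantle flow back in; uplift u satisfies ρ_ice t = ρ_m u.
u = t ρ_ice/ρ_m = 1.225 km × 0.9267/3.368 = 0.337 km.

0.337 km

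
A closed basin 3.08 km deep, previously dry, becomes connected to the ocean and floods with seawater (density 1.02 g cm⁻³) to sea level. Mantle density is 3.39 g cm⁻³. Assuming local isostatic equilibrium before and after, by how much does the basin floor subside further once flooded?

1.33 km

After flooding the water column is d + s deep. Its weight must equal the weight of mantle displaced by the extra subsidence s: (d + s) ρ_w = s ρ_m.
s = d ρ_w / (ρ_m − ρ_w) = 3.08 km × 1.02/(3.39 − 1.02) = 1.33 km.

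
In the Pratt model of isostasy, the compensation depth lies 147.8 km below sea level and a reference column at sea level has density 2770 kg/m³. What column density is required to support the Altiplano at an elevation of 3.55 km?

Pratt balance: ρ_ref D = ρ (D + h).
ρ = ρ_ref D/(D + h) = 2770 × 147.8 km/(147.8 km + 3.55 km) = 2710 kg/m³.

2710 kg/m³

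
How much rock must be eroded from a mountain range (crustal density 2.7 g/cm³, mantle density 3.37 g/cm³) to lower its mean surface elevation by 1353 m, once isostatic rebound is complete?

6810 m

Net drop Δ = e − u = e − e ρ_c/ρ_m = e (ρ_m − ρ_c)/ρ_m.
e = Δ ρ_m/(ρ_m − ρ_c) = 1353 m × 3.37/0.67 = 6810 m.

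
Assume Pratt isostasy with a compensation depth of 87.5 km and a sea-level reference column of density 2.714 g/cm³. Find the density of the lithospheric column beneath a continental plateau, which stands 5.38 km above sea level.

2.56 g/cm³

Pratt balance: ρ_ref D = ρ (D + h).
ρ = ρ_ref D/(D + h) = 2.714 × 87.5 km/(87.5 km + 5.38 km) = 2.56 g/cm³.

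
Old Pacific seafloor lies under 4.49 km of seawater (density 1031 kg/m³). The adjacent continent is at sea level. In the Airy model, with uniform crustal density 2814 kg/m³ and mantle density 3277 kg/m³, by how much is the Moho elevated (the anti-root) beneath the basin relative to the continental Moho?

17.3 km

Equating mass per unit area of the two columns: replacing crust with seawater at the top is compensated by replacing crust with mantle at the base: d (ρ_c − ρ_w) = a (ρ_m − ρ_c).
a = d (ρ_c − ρ_w)/(ρ_m − ρ_c) = 4.49 km × 1783/463 = 17.3 km.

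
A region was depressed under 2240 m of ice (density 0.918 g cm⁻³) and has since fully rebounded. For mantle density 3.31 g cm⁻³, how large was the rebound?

621 m

Removing the load lets mantle flow back in; uplift u satisfies ρ_ice t = ρ_m u.
u = t ρ_ice/ρ_m = 2240 m × 0.918/3.31 = 621 m.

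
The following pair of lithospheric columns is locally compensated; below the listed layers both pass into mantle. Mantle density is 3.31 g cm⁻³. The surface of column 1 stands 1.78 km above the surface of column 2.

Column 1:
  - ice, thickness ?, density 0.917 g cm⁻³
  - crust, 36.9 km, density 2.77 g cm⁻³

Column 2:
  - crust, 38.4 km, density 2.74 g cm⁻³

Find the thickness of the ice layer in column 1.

3.28 km

Take the compensation level at the base of the deeper column (depth z_c below the surface of column 1) and equate Σ ρ_i t_i down to z_c; mantle fills any gap and the z_c terms cancel.
Column 1: x×0.917 + 36.9×2.77 + (z_c − 36.9 − x)×3.31
Column 2: 1.78×0 + 38.4×2.74 + (z_c − 1.78 − 38.4)×3.31
The z_c×3.31 term appears on both sides and cancels. Collect the known terms of each column as K = Σ(ρt)_known − 3.31 × (depth of known layers): K_1 = 102.213 − 3.31×36.9 = −19.926; K_2 = 105.216 − 3.31×(1.78 + 38.4) = −27.7798.
Balance: K_1 − x×(3.31 − 0.917) = K_2, so x = (K_1 − K_2)/(3.31 − 0.917) = 7.8538/2.393 = 3.28 km.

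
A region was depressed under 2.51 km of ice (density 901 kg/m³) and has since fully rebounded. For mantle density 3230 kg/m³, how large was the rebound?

Removing the load lets mantle flow back in; uplift u satisfies ρ_ice t = ρ_m u.
u = t ρ_ice/ρ_m = 2.51 km × 901/3230 = 0.7 km.

0.7 km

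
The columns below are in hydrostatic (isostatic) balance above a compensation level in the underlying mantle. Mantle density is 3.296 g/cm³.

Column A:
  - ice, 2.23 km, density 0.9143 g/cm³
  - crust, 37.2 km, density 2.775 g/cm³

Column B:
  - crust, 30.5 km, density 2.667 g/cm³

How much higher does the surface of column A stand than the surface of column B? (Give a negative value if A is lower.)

For any compensation level in the mantle, the mantle terms cancel and isostasy reduces to e = (Σt_A − Σt_B) − (Σ(ρt)_A − Σ(ρt)_B) / ρ_m.
Σt_A = 39.43 km; Σt_B = 30.5 km; Σ(ρt)_A = 105.268889; Σ(ρt)_B = 81.3435 (in km·g/cm³).
e = (39.43 − 30.5) − (105.268889 − 81.3435) / 3.296 = 1.67 km.

1.67 km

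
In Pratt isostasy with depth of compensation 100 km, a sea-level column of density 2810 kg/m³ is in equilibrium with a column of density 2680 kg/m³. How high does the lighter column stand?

4.85 km

ρ_ref D = ρ (D + h) → h = D (ρ_ref − ρ)/ρ.
h = 100 km × (2810 − 2680)/2680 = 4.85 km.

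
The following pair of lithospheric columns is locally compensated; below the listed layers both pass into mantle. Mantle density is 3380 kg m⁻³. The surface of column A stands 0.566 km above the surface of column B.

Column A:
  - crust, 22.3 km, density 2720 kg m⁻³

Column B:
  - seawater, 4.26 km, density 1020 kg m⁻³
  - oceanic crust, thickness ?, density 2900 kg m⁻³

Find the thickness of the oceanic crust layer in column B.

5.73 km

Take the compensation level at the base of the deeper column (depth z_c below the surface of column A) and equate Σ ρ_i t_i down to z_c; mantle fills any gap and the z_c terms cancel.
Column A: 22.3×2720 + (z_c − 22.3)×3380
Column B: 0.566×0 + 4.26×1020 + x×2900 + (z_c − 0.566 − 4.26 − x)×3380
The z_c×3380 term appears on both sides and cancels. Collect the known terms of each column as K = Σ(ρt)_known − 3380 × (depth of known layers): K_A = 60656 − 3380×22.3 = −14718; K_B = 4345.2 − 3380×(0.566 + 4.26) = −11966.68.
Balance: K_A = K_B − x×(3380 − 2900), so x = (K_B − K_A)/(3380 − 2900) = 2751.32/480 = 5.73 km.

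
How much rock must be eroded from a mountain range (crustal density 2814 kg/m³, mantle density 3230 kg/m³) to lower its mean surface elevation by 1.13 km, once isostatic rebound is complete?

8.77 km

Net drop Δ = e − u = e − e ρ_c/ρ_m = e (ρ_m − ρ_c)/ρ_m.
e = Δ ρ_m/(ρ_m − ρ_c) = 1.13 km × 3230/416 = 8.77 km.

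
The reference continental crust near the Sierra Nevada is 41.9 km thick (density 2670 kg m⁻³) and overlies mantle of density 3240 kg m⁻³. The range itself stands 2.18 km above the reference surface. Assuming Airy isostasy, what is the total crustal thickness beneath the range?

54.3 km

Root depth r = h ρ_c / (ρ_m − ρ_c) = 2.18 km × 2670 / 570 = 10.21 km.
Total thickness = T + h + r = 41.9 km + 2.18 km + 10.21 km = 54.3 km.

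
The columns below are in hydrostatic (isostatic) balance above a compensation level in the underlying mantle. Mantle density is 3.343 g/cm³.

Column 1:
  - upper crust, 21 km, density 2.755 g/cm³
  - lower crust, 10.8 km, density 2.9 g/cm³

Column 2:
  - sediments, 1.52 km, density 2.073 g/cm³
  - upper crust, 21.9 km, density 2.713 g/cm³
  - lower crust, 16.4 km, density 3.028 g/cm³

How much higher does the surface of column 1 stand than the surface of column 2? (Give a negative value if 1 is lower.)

For any compensation level in the mantle, the mantle terms cancel and isostasy reduces to e = (Σt_1 − Σt_2) − (Σ(ρt)_1 − Σ(ρt)_2) / ρ_m.
Σt_1 = 31.8 km; Σt_2 = 39.82 km; Σ(ρt)_1 = 89.175; Σ(ρt)_2 = 112.22486 (in km·g/cm³).
e = (31.8 − 39.82) − (89.175 − 112.22486) / 3.343 = −1.13 km.

−1.13 km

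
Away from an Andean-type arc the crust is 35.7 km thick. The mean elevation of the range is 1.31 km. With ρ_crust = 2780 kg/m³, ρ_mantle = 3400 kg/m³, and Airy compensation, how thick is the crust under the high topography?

Root depth r = h ρ_c / (ρ_m − ρ_c) = 1.31 km × 2780 / 620 = 5.874 km.
Total thickness = T + h + r = 35.7 km + 1.31 km + 5.874 km = 42.9 km.

42.9 km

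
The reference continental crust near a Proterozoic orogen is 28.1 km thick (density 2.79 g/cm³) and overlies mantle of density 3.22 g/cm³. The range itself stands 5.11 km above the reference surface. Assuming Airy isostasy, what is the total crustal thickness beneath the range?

66.4 km

Root depth r = h ρ_c / (ρ_m − ρ_c) = 5.11 km × 2.79 / 0.43 = 33.16 km.
Total thickness = T + h + r = 28.1 km + 5.11 km + 33.16 km = 66.4 km.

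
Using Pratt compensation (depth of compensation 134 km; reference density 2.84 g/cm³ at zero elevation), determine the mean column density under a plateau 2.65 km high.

2.78 g/cm³

Pratt balance: ρ_ref D = ρ (D + h).
ρ = ρ_ref D/(D + h) = 2.84 × 134 km/(134 km + 2.65 km) = 2.78 g/cm³.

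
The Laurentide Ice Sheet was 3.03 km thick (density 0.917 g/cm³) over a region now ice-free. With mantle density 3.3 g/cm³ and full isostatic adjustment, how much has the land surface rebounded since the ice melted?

0.842 km

Removing the load lets mantle flow back in; uplift u satisfies ρ_ice t = ρ_m u.
u = t ρ_ice/ρ_m = 3.03 km × 0.917/3.3 = 0.842 km.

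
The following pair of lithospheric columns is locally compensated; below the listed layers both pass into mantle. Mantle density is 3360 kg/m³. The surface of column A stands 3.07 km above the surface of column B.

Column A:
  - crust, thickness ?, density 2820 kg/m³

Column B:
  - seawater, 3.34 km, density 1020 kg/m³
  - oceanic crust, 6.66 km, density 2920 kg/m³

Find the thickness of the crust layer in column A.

Take the compensation level at the base of the deeper column (depth z_c below the surface of column A) and equate Σ ρ_i t_i down to z_c; mantle fills any gap and the z_c terms cancel.
Column A: x×2820 + (z_c − 0 − x)×3360
Column B: 3.07×0 + 3.34×1020 + 6.66×2920 + (z_c − 3.07 − 10)×3360
The z_c×3360 term appears on both sides and cancels. Collect the known terms of each column as K = Σ(ρt)_known − 3360 × (depth of known layers): K_A = 0 − 3360×0 = 0; K_B = 22854 − 3360×(3.07 + 10) = −21061.2.
Balance: K_A − x×(3360 − 2820) = K_B, so x = (K_A − K_B)/(3360 − 2820) = 21061.2/540 = 39 km.

39 km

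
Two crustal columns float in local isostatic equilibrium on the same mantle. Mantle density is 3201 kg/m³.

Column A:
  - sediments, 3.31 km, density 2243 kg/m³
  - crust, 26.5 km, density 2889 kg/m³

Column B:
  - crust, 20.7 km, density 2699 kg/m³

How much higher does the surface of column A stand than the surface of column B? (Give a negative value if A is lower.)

0.327 km

For any compensation level in the mantle, the mantle terms cancel and isostasy reduces to e = (Σt_A − Σt_B) − (Σ(ρt)_A − Σ(ρt)_B) / ρ_m.
Σt_A = 29.81 km; Σt_B = 20.7 km; Σ(ρt)_A = 83982.83; Σ(ρt)_B = 55869.3 (in km·kg/m³).
e = (29.81 − 20.7) − (83982.83 − 55869.3) / 3201 = 0.327 km.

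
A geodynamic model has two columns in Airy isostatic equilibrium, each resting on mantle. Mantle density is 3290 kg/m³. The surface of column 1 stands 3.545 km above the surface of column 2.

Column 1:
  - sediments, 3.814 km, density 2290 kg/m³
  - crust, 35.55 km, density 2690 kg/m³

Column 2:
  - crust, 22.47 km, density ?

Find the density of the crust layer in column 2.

2690 kg/m³

Take the compensation level at the base of the deeper column (depth z_c below the surface of column 1) and equate Σ ρ_i t_i down to z_c; mantle fills any gap and the z_c terms cancel.
Column 1: 3.814×2290 + 35.55×2690 + (z_c − 39.364)×3290
Column 2: 3.545×0 + 22.47×ρ + (z_c − 3.545 − 22.47)×3290
The z_c×3290 term appears on both sides and cancels. Collect the known terms of each column as K = Σ(ρt)_known − 3290 × (depth of known layers): K_1 = 104363.56 − 3290×39.364 = −25144; K_2 = 0 − 3290×(3.545 + 22.47) = −85589.35.
Balance: K_1 = K_2 + 22.47×ρ, so ρ = (K_1 − K_2)/22.47 = 60445.3/22.47 = 2690 kg/m³.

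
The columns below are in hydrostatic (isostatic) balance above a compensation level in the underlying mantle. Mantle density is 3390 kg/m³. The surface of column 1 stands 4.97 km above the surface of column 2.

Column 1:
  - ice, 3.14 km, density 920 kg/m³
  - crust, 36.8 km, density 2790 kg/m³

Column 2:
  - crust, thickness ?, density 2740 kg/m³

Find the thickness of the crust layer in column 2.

20 km

Take the compensation level at the base of the deeper column (depth z_c below the surface of column 1) and equate Σ ρ_i t_i down to z_c; mantle fills any gap and the z_c terms cancel.
Column 1: 3.14×920 + 36.8×2790 + (z_c − 39.94)×3390
Column 2: 4.97×0 + x×2740 + (z_c − 4.97 − 0 − x)×3390
The z_c×3390 term appears on both sides and cancels. Collect the known terms of each column as K = Σ(ρt)_known − 3390 × (depth of known layers): K_1 = 105560.8 − 3390×39.94 = −29835.8; K_2 = 0 − 3390×(4.97 + 0) = −16848.3.
Balance: K_1 = K_2 − x×(3390 − 2740), so x = (K_2 − K_1)/(3390 − 2740) = 12987.5/650 = 20 km.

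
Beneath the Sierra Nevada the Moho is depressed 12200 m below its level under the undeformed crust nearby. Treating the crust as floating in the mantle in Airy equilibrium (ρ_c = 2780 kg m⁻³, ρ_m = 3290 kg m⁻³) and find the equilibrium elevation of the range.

2240 m

By Archimedes' principle applied to the lithosphere: ρ_c h = (ρ_m − ρ_c) r.
h = r (ρ_m − ρ_c) / ρ_c = 12200 m × (3290 − 2780) / 2780 = 2240 m.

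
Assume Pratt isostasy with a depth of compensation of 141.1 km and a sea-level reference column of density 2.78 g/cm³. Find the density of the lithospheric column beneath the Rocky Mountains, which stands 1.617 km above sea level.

Pratt balance: ρ_ref D = ρ (D + h).
ρ = ρ_ref D/(D + h) = 2.78 × 141.1 km/(141.1 km + 1.617 km) = 2.75 g/cm³.

2.75 g/cm³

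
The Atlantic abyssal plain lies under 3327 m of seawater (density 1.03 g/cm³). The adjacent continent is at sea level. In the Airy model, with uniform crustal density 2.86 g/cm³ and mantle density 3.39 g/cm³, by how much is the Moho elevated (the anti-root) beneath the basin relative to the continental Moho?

11500 m

Equating mass per unit area of the two columns: replacing crust with seawater at the top is compensated by replacing crust with mantle at the base: d (ρ_c − ρ_w) = a (ρ_m − ρ_c).
a = d (ρ_c − ρ_w)/(ρ_m − ρ_c) = 3327 m × 1.83/0.53 = 11500 m.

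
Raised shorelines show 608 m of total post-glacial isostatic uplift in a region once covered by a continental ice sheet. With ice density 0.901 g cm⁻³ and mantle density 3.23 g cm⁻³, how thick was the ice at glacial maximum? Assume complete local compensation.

2180 m

u = t ρ_ice/ρ_m → t = u ρ_m/ρ_ice = 608 m × 3.23/0.901 = 2180 m.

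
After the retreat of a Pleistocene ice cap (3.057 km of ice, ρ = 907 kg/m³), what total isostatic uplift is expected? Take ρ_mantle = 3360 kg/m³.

0.825 km

Removing the load lets mantle flow back in; uplift u satisfies ρ_ice t = ρ_m u.
u = t ρ_ice/ρ_m = 3.057 km × 907/3360 = 0.825 km.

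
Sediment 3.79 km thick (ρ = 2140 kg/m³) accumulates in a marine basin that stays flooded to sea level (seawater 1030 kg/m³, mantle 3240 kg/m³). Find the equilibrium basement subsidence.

Submarine loading: the sediment displaces seawater, and the subsidence is in turn flooded, so s (ρ_m − ρ_w) = t (ρ_sed − ρ_w).
s = 3.79 km × (2140 − 1030) / (3240 − 1030) = 1.9 km.

1.9 km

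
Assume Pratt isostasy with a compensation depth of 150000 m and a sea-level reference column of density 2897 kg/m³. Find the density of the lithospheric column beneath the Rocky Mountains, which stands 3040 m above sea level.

Pratt balance: ρ_ref D = ρ (D + h).
ρ = ρ_ref D/(D + h) = 2897 × 150000 m/(150000 m + 3040 m) = 2840 kg/m³.

2840 kg/m³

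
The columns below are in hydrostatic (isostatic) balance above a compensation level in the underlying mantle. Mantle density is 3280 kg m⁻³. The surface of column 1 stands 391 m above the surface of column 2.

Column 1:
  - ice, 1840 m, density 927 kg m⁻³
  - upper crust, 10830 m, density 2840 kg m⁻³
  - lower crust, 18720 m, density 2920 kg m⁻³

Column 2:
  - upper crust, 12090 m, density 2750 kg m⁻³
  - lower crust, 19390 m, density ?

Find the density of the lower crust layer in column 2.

2860 kg m⁻³

Take the compensation level at the base of the deeper column (depth z_c below the surface of column 1) and equate Σ ρ_i t_i down to z_c; mantle fills any gap and the z_c terms cancel.
Column 1: 1840×927 + 10830×2840 + 18720×2920 + (z_c − 31390)×3280
Column 2: 391×0 + 12090×2750 + 19390×ρ + (z_c − 391 − 31480)×3280
The z_c×3280 term appears on both sides and cancels. Collect the known terms of each column as K = Σ(ρt)_known − 3280 × (depth of known layers): K_1 = 87125280 − 3280×31390 = −15833920; K_2 = 33247500 − 3280×(391 + 31480) = −71289380.
Balance: K_1 = K_2 + 19390×ρ, so ρ = (K_1 − K_2)/19390 = 55455500/19390 = 2860 kg m⁻³.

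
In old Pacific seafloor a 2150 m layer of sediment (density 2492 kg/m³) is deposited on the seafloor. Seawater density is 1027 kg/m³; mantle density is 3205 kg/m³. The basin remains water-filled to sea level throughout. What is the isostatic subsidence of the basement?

Submarine loading: the sediment displaces seawater, and the subsidence is in turn flooded, so s (ρ_m − ρ_w) = t (ρ_sed − ρ_w).
s = 2150 m × (2492 − 1027) / (3205 − 1027) = 1450 m.

1450 m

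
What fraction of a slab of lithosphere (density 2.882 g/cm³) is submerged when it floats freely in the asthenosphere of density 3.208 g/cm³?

Submerged fraction = ρ_obj/ρ_fluid = 2.882/3.208 = 89.8%.

89.8%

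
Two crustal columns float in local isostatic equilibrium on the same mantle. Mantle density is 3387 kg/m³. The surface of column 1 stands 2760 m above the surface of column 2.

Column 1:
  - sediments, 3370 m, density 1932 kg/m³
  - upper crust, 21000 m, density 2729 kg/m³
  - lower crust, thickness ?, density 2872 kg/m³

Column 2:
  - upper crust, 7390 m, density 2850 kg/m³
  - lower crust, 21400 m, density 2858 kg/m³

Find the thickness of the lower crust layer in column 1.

11500 m

Take the compensation level at the base of the deeper column (depth z_c below the surface of column 1) and equate Σ ρ_i t_i down to z_c; mantle fills any gap and the z_c terms cancel.
Column 1: 3370×1932 + 21000×2729 + x×2872 + (z_c − 24370 − x)×3387
Column 2: 2760×0 + 7390×2850 + 21400×2858 + (z_c − 2760 − 28790)×3387
The z_c×3387 term appears on both sides and cancels. Collect the known terms of each column as K = Σ(ρt)_known − 3387 × (depth of known layers): K_1 = 63819840 − 3387×24370 = −18721350; K_2 = 82222700 − 3387×(2760 + 28790) = −24637150.
Balance: K_1 − x×(3387 − 2872) = K_2, so x = (K_1 − K_2)/(3387 − 2872) = 5915800/515 = 11500 m.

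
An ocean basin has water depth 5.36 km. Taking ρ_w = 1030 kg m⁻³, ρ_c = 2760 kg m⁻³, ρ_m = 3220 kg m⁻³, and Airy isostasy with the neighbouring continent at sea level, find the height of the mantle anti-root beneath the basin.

For local isostatic compensation: replacing crust with seawater at the top is compensated by replacing crust with mantle at the base: d (ρ_c − ρ_w) = a (ρ_m − ρ_c).
a = d (ρ_c − ρ_w)/(ρ_m − ρ_c) = 5.36 km × 1730/460 = 20.2 km.

20.2 km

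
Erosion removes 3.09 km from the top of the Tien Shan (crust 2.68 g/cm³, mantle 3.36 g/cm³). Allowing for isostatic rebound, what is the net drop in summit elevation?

Rebound u = e ρ_c/ρ_m = 3.09 km × 2.68/3.36 = 2.465 km.
Net surface drop = e − u = 3.09 km − 2.465 km = e (ρ_m − ρ_c)/ρ_m = 0.625 km.

0.625 km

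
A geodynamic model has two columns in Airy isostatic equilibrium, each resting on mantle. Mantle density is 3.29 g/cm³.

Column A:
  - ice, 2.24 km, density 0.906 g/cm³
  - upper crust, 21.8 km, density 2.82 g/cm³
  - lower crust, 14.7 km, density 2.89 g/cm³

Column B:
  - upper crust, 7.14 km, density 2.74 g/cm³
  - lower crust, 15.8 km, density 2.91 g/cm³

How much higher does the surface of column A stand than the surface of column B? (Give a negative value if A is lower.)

3.51 km

For any compensation level in the mantle, the mantle terms cancel and isostasy reduces to e = (Σt_A − Σt_B) − (Σ(ρt)_A − Σ(ρt)_B) / ρ_m.
Σt_A = 38.74 km; Σt_B = 22.94 km; Σ(ρt)_A = 105.98844; Σ(ρt)_B = 65.5416 (in km·g/cm³).
e = (38.74 − 22.94) − (105.98844 − 65.5416) / 3.29 = 3.51 km.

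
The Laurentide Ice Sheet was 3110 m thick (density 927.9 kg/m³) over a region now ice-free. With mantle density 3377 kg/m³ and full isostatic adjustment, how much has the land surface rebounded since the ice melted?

Removing the load lets mantle flow back in; uplift u satisfies ρ_ice t = ρ_m u.
u = t ρ_ice/ρ_m = 3110 m × 927.9/3377 = 855 m.

855 m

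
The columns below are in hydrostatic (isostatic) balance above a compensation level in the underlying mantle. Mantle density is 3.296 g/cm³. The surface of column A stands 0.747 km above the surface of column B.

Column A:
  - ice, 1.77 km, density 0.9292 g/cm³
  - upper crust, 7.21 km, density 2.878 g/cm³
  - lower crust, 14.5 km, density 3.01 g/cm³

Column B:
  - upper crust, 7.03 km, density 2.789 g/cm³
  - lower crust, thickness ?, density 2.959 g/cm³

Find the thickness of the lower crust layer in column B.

15.8 km

Take the compensation level at the base of the deeper column (depth z_c below the surface of column A) and equate Σ ρ_i t_i down to z_c; mantle fills any gap and the z_c terms cancel.
Column A: 1.77×0.9292 + 7.21×2.878 + 14.5×3.01 + (z_c − 23.48)×3.296
Column B: 0.747×0 + 7.03×2.789 + x×2.959 + (z_c − 0.747 − 7.03 − x)×3.296
The z_c×3.296 term appears on both sides and cancels. Collect the known terms of each column as K = Σ(ρt)_known − 3.296 × (depth of known layers): K_A = 66.040064 − 3.296×23.48 = −11.350016; K_B = 19.60667 − 3.296×(0.747 + 7.03) = −6.026322.
Balance: K_A = K_B − x×(3.296 − 2.959), so x = (K_B − K_A)/(3.296 − 2.959) = 5.32369/0.337 = 15.8 km.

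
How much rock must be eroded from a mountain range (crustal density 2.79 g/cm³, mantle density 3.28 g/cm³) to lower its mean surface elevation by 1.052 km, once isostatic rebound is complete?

Net drop Δ = e − u = e − e ρ_c/ρ_m = e (ρ_m − ρ_c)/ρ_m.
e = Δ ρ_m/(ρ_m − ρ_c) = 1.052 km × 3.28/0.49 = 7.04 km.

7.04 km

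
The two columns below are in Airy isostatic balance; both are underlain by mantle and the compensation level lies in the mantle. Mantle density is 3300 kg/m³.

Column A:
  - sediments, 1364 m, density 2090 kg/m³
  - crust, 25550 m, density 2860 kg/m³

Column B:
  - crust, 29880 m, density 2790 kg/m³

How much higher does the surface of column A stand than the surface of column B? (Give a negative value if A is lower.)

For any compensation level in the mantle, the mantle terms cancel and isostasy reduces to e = (Σt_A − Σt_B) − (Σ(ρt)_A − Σ(ρt)_B) / ρ_m.
Σt_A = 26914 m; Σt_B = 29880 m; Σ(ρt)_A = 75923760; Σ(ρt)_B = 83365200 (in m·kg/m³).
e = (26914 − 29880) − (75923760 − 83365200) / 3300 = −711 m.

−711 m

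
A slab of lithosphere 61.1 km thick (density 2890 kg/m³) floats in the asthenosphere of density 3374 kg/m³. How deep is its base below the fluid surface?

52.3 km

Draft d = t ρ_obj/ρ_fluid = 61.1 km × 2890/3374 = 52.3 km.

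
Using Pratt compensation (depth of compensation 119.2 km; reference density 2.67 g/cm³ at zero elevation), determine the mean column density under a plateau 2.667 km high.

Pratt balance: ρ_ref D = ρ (D + h).
ρ = ρ_ref D/(D + h) = 2.67 × 119.2 km/(119.2 km + 2.667 km) = 2.61 g/cm³.

2.61 g/cm³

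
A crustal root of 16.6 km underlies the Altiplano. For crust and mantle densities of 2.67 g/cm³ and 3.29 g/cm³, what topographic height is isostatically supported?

3.85 km

Equating mass per unit area of the two columns: ρ_c h = (ρ_m − ρ_c) r.
h = r (ρ_m − ρ_c) / ρ_c = 16.6 km × (3.29 − 2.67) / 2.67 = 3.85 km.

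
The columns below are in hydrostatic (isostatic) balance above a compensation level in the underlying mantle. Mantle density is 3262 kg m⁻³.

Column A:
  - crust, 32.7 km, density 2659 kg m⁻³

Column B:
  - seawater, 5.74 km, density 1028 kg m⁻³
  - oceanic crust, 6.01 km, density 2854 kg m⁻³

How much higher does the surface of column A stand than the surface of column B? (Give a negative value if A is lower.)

For any compensation level in the mantle, the mantle terms cancel and isostasy reduces to e = (Σt_A − Σt_B) − (Σ(ρt)_A − Σ(ρt)_B) / ρ_m.
Σt_A = 32.7 km; Σt_B = 11.75 km; Σ(ρt)_A = 86949.3; Σ(ρt)_B = 23053.26 (in km·kg m⁻³).
e = (32.7 − 11.75) − (86949.3 − 23053.26) / 3262 = 1.36 km.

1.36 km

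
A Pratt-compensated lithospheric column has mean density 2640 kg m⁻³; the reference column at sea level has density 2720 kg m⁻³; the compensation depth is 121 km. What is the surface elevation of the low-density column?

3.67 km

ρ_ref D = ρ (D + h) → h = D (ρ_ref − ρ)/ρ.
h = 121 km × (2720 − 2640)/2640 = 3.67 km.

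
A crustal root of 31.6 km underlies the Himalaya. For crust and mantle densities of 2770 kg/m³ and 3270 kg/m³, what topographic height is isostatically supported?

By Archimedes' principle applied to the lithosphere: ρ_c h = (ρ_m − ρ_c) r.
h = r (ρ_m − ρ_c) / ρ_c = 31.6 km × (3270 − 2770) / 2770 = 5.7 km.

5.7 km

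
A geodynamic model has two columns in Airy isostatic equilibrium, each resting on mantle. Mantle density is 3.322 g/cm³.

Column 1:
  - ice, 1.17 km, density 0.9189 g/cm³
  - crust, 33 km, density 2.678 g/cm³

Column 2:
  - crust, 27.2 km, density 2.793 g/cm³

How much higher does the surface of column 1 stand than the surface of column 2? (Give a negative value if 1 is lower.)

2.91 km

For any compensation level in the mantle, the mantle terms cancel and isostasy reduces to e = (Σt_1 − Σt_2) − (Σ(ρt)_1 − Σ(ρt)_2) / ρ_m.
Σt_1 = 34.17 km; Σt_2 = 27.2 km; Σ(ρt)_1 = 89.449113; Σ(ρt)_2 = 75.9696 (in km·g/cm³).
e = (34.17 − 27.2) − (89.449113 − 75.9696) / 3.322 = 2.91 km.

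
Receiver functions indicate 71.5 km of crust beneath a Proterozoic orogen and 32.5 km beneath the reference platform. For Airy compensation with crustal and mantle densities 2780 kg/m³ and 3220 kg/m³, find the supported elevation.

Excess crust Δ = 71.5 km − 32.5 km = 39 km, split between elevation h and root r with h + r = Δ.
Airy balance ρ_c h = (ρ_m − ρ_c) r gives r = h ρ_c/(ρ_m − ρ_c), so h (1 + ρ_c/(ρ_m − ρ_c)) = Δ, i.e. h = Δ (ρ_m − ρ_c)/ρ_m.
h = 39 km × 440/3220 = 5.33 km.

5.33 km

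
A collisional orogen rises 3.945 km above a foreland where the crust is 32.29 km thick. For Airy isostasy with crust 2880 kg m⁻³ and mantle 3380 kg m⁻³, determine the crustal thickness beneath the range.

Root depth r = h ρ_c / (ρ_m − ρ_c) = 3.945 km × 2880 / 500 = 22.72 km.
Total thickness = T + h + r = 32.29 km + 3.945 km + 22.72 km = 59 km.

59 km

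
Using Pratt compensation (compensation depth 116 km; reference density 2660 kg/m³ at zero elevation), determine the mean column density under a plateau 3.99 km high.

Pratt balance: ρ_ref D = ρ (D + h).
ρ = ρ_ref D/(D + h) = 2660 × 116 km/(116 km + 3.99 km) = 2570 kg/m³.

2570 kg/m³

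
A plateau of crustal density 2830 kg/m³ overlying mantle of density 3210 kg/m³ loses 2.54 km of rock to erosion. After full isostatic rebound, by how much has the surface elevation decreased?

0.301 km

Rebound u = e ρ_c/ρ_m = 2.54 km × 2830/3210 = 2.239 km.
Net surface drop = e − u = 2.54 km − 2.239 km = e (ρ_m − ρ_c)/ρ_m = 0.301 km.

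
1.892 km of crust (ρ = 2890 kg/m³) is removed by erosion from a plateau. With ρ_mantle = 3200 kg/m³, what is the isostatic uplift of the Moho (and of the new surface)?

Unloading: uplift u = e ρ_c/ρ_m = 1.892 km × 2890/3200 = 1.71 km.

1.71 km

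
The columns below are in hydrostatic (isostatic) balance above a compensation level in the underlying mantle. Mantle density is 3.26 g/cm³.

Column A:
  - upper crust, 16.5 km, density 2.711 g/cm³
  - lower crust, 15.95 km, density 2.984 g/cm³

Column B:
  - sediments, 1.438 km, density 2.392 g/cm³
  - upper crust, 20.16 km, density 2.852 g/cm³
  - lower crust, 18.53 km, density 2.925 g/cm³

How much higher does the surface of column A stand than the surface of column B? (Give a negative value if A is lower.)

−0.681 km

For any compensation level in the mantle, the mantle terms cancel and isostasy reduces to e = (Σt_A − Σt_B) − (Σ(ρt)_A − Σ(ρt)_B) / ρ_m.
Σt_A = 32.45 km; Σt_B = 40.128 km; Σ(ρt)_A = 92.3263; Σ(ρt)_B = 115.136266 (in km·g/cm³).
e = (32.45 − 40.128) − (92.3263 − 115.136266) / 3.26 = −0.681 km.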